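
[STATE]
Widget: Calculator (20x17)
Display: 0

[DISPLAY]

                   0
┌───┬───┬───┬───┐   
│ 7 │ 8 │ 9 │ ÷ │   
├───┼───┼───┼───┤   
│ 4 │ 5 │ 6 │ × │   
├───┼───┼───┼───┤   
│ 1 │ 2 │ 3 │ - │   
├───┼───┼───┼───┤   
│ 0 │ . │ = │ + │   
├───┼───┼───┼───┤   
│ C │ MC│ MR│ M+│   
└───┴───┴───┴───┘   
                    
                    
                    
                    
                    


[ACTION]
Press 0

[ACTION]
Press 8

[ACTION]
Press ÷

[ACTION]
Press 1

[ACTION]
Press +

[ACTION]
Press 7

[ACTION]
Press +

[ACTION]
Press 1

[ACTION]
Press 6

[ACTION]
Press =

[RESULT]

                  31
┌───┬───┬───┬───┐   
│ 7 │ 8 │ 9 │ ÷ │   
├───┼───┼───┼───┤   
│ 4 │ 5 │ 6 │ × │   
├───┼───┼───┼───┤   
│ 1 │ 2 │ 3 │ - │   
├───┼───┼───┼───┤   
│ 0 │ . │ = │ + │   
├───┼───┼───┼───┤   
│ C │ MC│ MR│ M+│   
└───┴───┴───┴───┘   
                    
                    
                    
                    
                    


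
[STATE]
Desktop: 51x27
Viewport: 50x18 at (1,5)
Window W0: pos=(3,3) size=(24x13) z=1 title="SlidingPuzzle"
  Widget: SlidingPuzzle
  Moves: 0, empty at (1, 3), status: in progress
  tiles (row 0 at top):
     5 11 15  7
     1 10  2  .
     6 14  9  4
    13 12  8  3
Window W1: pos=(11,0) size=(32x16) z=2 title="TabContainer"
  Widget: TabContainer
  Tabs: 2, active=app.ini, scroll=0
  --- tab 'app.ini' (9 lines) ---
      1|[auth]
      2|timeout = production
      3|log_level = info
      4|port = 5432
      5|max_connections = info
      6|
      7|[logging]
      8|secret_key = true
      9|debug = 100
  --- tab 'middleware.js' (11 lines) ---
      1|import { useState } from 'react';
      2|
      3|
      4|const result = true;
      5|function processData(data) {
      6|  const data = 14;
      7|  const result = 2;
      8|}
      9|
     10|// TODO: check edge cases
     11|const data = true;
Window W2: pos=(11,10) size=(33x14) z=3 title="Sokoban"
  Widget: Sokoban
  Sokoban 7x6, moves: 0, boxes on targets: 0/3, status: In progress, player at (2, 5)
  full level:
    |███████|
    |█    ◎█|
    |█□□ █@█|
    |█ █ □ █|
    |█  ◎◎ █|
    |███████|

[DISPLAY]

  ┠───────┃[auth]                        ┃        
  ┃┌────┬─┃timeout = production          ┃        
  ┃│  5 │ ┃log_level = info              ┃        
  ┃├────┼─┃port = 5432                   ┃        
  ┃│  1 │ ┃max_connections = info        ┃        
  ┃├────┼─┏━━━━━━━━━━━━━━━━━━━━━━━━━━━━━━━┓       
  ┃│  6 │ ┃ Sokoban                       ┃       
  ┃├────┼─┠───────────────────────────────┨       
  ┃│ 13 │ ┃███████                        ┃       
  ┃└────┴─┃█    ◎█                        ┃       
  ┗━━━━━━━┃█□□ █@█                        ┃       
          ┃█ █ □ █                        ┃       
          ┃█  ◎◎ █                        ┃       
          ┃███████                        ┃       
          ┃Moves: 0  0/3                  ┃       
          ┃                               ┃       
          ┃                               ┃       
          ┃                               ┃       


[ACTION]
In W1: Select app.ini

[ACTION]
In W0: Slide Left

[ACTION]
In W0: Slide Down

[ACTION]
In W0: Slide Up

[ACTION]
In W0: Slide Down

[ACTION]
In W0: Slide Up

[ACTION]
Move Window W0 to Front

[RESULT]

  ┠──────────────────────┨               ┃        
  ┃┌────┬────┬────┬────┐ ┃ction          ┃        
  ┃│  5 │ 11 │ 15 │  7 │ ┃o              ┃        
  ┃├────┼────┼────┼────┤ ┃               ┃        
  ┃│  1 │ 10 │  2 │    │ ┃ = info        ┃        
  ┃├────┼────┼────┼────┤ ┃━━━━━━━━━━━━━━━━┓       
  ┃│  6 │ 14 │  9 │  4 │ ┃                ┃       
  ┃├────┼────┼────┼────┤ ┃────────────────┨       
  ┃│ 13 │ 12 │  8 │  3 │ ┃                ┃       
  ┃└────┴────┴────┴────┘ ┃                ┃       
  ┗━━━━━━━━━━━━━━━━━━━━━━┛                ┃       
          ┃█ █ □ █                        ┃       
          ┃█  ◎◎ █                        ┃       
          ┃███████                        ┃       
          ┃Moves: 0  0/3                  ┃       
          ┃                               ┃       
          ┃                               ┃       
          ┃                               ┃       


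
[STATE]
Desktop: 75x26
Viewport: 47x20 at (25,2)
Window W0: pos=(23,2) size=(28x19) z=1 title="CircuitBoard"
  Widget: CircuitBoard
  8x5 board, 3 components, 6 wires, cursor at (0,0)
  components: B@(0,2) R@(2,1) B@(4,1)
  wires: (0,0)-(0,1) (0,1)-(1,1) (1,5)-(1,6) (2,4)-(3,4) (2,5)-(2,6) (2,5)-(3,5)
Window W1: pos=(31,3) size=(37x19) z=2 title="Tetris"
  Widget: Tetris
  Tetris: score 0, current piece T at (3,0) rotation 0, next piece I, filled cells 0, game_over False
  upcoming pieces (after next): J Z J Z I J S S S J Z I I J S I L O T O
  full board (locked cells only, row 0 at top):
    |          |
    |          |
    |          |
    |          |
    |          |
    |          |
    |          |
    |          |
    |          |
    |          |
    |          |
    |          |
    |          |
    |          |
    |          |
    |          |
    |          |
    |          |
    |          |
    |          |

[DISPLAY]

━━━━━━━━━━━━━━━━━━━━━━━━━┓                     
Circui┏━━━━━━━━━━━━━━━━━━━━━━━━━━━━━━━━━━━┓    
──────┃ Tetris                            ┃    
  0 1 ┠───────────────────────────────────┨    
  [.]─┃          │Next:                   ┃    
      ┃          │████                    ┃    
      ┃          │                        ┃    
      ┃          │                        ┃    
      ┃          │                        ┃    
      ┃          │                        ┃    
      ┃          │Score:                  ┃    
      ┃          │0                       ┃    
      ┃          │                        ┃    
ursor:┃          │                        ┃    
      ┃          │                        ┃    
      ┃          │                        ┃    
      ┃          │                        ┃    
      ┃          │                        ┃    
━━━━━━┃          │                        ┃    
      ┗━━━━━━━━━━━━━━━━━━━━━━━━━━━━━━━━━━━┛    


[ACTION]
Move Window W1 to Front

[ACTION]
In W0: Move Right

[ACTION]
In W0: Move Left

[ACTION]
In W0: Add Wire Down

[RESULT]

━━━━━━━━━━━━━━━━━━━━━━━━━┓                     
Circui┏━━━━━━━━━━━━━━━━━━━━━━━━━━━━━━━━━━━┓    
──────┃ Tetris                            ┃    
  0 1 ┠───────────────────────────────────┨    
  [.]─┃          │Next:                   ┃    
   │  ┃          │████                    ┃    
   ·  ┃          │                        ┃    
      ┃          │                        ┃    
      ┃          │                        ┃    
      ┃          │                        ┃    
      ┃          │Score:                  ┃    
      ┃          │0                       ┃    
      ┃          │                        ┃    
ursor:┃          │                        ┃    
      ┃          │                        ┃    
      ┃          │                        ┃    
      ┃          │                        ┃    
      ┃          │                        ┃    
━━━━━━┃          │                        ┃    
      ┗━━━━━━━━━━━━━━━━━━━━━━━━━━━━━━━━━━━┛    


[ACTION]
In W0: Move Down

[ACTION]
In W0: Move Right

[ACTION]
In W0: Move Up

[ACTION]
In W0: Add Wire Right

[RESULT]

━━━━━━━━━━━━━━━━━━━━━━━━━┓                     
Circui┏━━━━━━━━━━━━━━━━━━━━━━━━━━━━━━━━━━━┓    
──────┃ Tetris                            ┃    
  0 1 ┠───────────────────────────────────┨    
   · ─┃          │Next:                   ┃    
   │  ┃          │████                    ┃    
   ·  ┃          │                        ┃    
      ┃          │                        ┃    
      ┃          │                        ┃    
      ┃          │                        ┃    
      ┃          │Score:                  ┃    
      ┃          │0                       ┃    
      ┃          │                        ┃    
ursor:┃          │                        ┃    
      ┃          │                        ┃    
      ┃          │                        ┃    
      ┃          │                        ┃    
      ┃          │                        ┃    
━━━━━━┃          │                        ┃    
      ┗━━━━━━━━━━━━━━━━━━━━━━━━━━━━━━━━━━━┛    


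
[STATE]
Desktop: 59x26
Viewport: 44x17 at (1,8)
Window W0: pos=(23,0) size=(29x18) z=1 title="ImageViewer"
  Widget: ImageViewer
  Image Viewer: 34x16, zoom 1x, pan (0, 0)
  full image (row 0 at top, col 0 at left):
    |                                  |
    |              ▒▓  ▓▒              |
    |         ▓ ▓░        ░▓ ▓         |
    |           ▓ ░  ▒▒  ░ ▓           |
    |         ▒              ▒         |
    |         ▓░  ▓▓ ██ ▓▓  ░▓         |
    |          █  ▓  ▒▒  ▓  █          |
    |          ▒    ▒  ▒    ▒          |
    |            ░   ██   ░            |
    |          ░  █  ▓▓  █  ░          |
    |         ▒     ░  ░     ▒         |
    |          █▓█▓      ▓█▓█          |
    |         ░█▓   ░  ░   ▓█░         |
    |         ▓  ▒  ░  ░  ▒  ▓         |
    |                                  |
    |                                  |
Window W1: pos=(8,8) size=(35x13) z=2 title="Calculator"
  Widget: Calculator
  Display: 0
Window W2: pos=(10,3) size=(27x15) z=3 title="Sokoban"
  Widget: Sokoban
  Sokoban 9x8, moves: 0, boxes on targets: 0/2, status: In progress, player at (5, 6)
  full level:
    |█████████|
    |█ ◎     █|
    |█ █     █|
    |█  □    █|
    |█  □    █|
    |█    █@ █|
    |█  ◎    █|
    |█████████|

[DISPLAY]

       ┏━┃█ █     █                ┃━━━━━┓▓▓
       ┃ ┃█  □    █                ┃     ┃ ▓
       ┠─┃█  □    █                ┃─────┨  
       ┃ ┃█    █@ █                ┃    0┃  
       ┃┌┃█  ◎    █                ┃     ┃ █
       ┃│┃█████████                ┃     ┃  
       ┃├┃Moves: 0  0/2            ┃     ┃ ▓
       ┃│┃                         ┃     ┃  
       ┃├┃                         ┃     ┃  
       ┃│┗━━━━━━━━━━━━━━━━━━━━━━━━━┛     ┃━━
       ┃├───┼───┼───┼───┤                ┃  
       ┃│ 0 │ . │ = │ + │                ┃  
       ┗━━━━━━━━━━━━━━━━━━━━━━━━━━━━━━━━━┛  
                                            
                                            
                                            
                                            


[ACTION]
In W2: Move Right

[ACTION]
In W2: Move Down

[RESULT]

       ┏━┃█ █     █                ┃━━━━━┓▓▓
       ┃ ┃█  □    █                ┃     ┃ ▓
       ┠─┃█  □    █                ┃─────┨  
       ┃ ┃█    █  █                ┃    0┃  
       ┃┌┃█  ◎   @█                ┃     ┃ █
       ┃│┃█████████                ┃     ┃  
       ┃├┃Moves: 2  0/2            ┃     ┃ ▓
       ┃│┃                         ┃     ┃  
       ┃├┃                         ┃     ┃  
       ┃│┗━━━━━━━━━━━━━━━━━━━━━━━━━┛     ┃━━
       ┃├───┼───┼───┼───┤                ┃  
       ┃│ 0 │ . │ = │ + │                ┃  
       ┗━━━━━━━━━━━━━━━━━━━━━━━━━━━━━━━━━┛  
                                            
                                            
                                            
                                            


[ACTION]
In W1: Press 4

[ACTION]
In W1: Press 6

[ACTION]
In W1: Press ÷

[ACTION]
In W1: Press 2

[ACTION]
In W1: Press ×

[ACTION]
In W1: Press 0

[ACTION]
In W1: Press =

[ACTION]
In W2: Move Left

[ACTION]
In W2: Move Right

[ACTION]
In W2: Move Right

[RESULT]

       ┏━┃█ █     █                ┃━━━━━┓▓▓
       ┃ ┃█  □    █                ┃     ┃ ▓
       ┠─┃█  □    █                ┃─────┨  
       ┃ ┃█    █  █                ┃    0┃  
       ┃┌┃█  ◎   @█                ┃     ┃ █
       ┃│┃█████████                ┃     ┃  
       ┃├┃Moves: 4  0/2            ┃     ┃ ▓
       ┃│┃                         ┃     ┃  
       ┃├┃                         ┃     ┃  
       ┃│┗━━━━━━━━━━━━━━━━━━━━━━━━━┛     ┃━━
       ┃├───┼───┼───┼───┤                ┃  
       ┃│ 0 │ . │ = │ + │                ┃  
       ┗━━━━━━━━━━━━━━━━━━━━━━━━━━━━━━━━━┛  
                                            
                                            
                                            
                                            


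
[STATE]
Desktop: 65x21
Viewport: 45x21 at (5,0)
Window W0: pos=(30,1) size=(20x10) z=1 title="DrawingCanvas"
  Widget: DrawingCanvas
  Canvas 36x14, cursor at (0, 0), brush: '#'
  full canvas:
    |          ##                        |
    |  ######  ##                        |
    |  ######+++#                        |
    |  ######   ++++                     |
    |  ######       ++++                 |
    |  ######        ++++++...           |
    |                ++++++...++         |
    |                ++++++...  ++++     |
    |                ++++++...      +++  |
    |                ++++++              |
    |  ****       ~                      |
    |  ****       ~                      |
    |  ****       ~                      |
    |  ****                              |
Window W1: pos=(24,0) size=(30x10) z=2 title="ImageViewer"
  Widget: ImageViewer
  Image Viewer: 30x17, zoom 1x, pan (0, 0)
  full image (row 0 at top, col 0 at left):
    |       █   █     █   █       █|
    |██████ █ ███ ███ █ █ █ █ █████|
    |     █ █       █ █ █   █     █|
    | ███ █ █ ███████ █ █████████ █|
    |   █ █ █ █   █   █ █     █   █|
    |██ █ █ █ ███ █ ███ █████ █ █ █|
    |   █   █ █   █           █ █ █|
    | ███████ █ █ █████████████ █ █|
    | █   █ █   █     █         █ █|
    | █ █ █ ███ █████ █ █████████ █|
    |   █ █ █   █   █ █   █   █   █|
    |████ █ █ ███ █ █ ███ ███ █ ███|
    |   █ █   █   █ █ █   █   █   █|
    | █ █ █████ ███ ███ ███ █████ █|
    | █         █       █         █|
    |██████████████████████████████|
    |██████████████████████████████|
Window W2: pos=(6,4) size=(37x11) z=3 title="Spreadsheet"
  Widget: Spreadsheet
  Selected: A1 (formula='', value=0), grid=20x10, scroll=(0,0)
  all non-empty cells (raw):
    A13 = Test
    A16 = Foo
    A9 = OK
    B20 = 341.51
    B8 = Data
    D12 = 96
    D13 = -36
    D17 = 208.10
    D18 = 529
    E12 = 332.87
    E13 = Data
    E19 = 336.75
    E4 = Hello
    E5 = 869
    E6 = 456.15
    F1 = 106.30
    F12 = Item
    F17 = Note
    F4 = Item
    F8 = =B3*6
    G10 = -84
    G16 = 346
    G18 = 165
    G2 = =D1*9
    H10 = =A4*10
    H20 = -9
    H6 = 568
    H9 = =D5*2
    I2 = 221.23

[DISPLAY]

                   ┏━━━━━━━━━━━━━━━━━━━━━━━━━
                   ┃ ImageViewer             
                   ┠─────────────────────────
                   ┃       █   █     █   █   
 ┏━━━━━━━━━━━━━━━━━━━━━━━━━━━━━━━━━━━┓ █ █ █ 
 ┃ Spreadsheet                       ┃ █   █ 
 ┠───────────────────────────────────┨ ██████
 ┃A1:                                ┃ █     
 ┃       A       B       C       D   ┃ █████ 
 ┃-----------------------------------┃━━━━━━━
 ┃  1      [0]       0       0       ┃━━━━━━┛
 ┃  2        0       0       0       ┃       
 ┃  3        0       0       0       ┃       
 ┃  4        0       0       0       ┃       
 ┗━━━━━━━━━━━━━━━━━━━━━━━━━━━━━━━━━━━┛       
                                             
                                             
                                             
                                             
                                             
                                             


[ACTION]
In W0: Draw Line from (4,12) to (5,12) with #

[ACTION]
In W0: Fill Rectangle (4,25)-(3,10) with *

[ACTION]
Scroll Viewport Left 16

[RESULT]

                        ┏━━━━━━━━━━━━━━━━━━━━
                        ┃ ImageViewer        
                        ┠────────────────────
                        ┃       █   █     █  
      ┏━━━━━━━━━━━━━━━━━━━━━━━━━━━━━━━━━━━┓ █
      ┃ Spreadsheet                       ┃ █
      ┠───────────────────────────────────┨ █
      ┃A1:                                ┃ █
      ┃       A       B       C       D   ┃ █
      ┃-----------------------------------┃━━
      ┃  1      [0]       0       0       ┃━━
      ┃  2        0       0       0       ┃  
      ┃  3        0       0       0       ┃  
      ┃  4        0       0       0       ┃  
      ┗━━━━━━━━━━━━━━━━━━━━━━━━━━━━━━━━━━━┛  
                                             
                                             
                                             
                                             
                                             
                                             


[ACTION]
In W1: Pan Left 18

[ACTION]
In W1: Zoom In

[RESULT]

                        ┏━━━━━━━━━━━━━━━━━━━━
                        ┃ ImageViewer        
                        ┠────────────────────
                        ┃              ██    
      ┏━━━━━━━━━━━━━━━━━━━━━━━━━━━━━━━━━━━┓  
      ┃ Spreadsheet                       ┃██
      ┠───────────────────────────────────┨██
      ┃A1:                                ┃  
      ┃       A       B       C       D   ┃  
      ┃-----------------------------------┃━━
      ┃  1      [0]       0       0       ┃━━
      ┃  2        0       0       0       ┃  
      ┃  3        0       0       0       ┃  
      ┃  4        0       0       0       ┃  
      ┗━━━━━━━━━━━━━━━━━━━━━━━━━━━━━━━━━━━┛  
                                             
                                             
                                             
                                             
                                             
                                             


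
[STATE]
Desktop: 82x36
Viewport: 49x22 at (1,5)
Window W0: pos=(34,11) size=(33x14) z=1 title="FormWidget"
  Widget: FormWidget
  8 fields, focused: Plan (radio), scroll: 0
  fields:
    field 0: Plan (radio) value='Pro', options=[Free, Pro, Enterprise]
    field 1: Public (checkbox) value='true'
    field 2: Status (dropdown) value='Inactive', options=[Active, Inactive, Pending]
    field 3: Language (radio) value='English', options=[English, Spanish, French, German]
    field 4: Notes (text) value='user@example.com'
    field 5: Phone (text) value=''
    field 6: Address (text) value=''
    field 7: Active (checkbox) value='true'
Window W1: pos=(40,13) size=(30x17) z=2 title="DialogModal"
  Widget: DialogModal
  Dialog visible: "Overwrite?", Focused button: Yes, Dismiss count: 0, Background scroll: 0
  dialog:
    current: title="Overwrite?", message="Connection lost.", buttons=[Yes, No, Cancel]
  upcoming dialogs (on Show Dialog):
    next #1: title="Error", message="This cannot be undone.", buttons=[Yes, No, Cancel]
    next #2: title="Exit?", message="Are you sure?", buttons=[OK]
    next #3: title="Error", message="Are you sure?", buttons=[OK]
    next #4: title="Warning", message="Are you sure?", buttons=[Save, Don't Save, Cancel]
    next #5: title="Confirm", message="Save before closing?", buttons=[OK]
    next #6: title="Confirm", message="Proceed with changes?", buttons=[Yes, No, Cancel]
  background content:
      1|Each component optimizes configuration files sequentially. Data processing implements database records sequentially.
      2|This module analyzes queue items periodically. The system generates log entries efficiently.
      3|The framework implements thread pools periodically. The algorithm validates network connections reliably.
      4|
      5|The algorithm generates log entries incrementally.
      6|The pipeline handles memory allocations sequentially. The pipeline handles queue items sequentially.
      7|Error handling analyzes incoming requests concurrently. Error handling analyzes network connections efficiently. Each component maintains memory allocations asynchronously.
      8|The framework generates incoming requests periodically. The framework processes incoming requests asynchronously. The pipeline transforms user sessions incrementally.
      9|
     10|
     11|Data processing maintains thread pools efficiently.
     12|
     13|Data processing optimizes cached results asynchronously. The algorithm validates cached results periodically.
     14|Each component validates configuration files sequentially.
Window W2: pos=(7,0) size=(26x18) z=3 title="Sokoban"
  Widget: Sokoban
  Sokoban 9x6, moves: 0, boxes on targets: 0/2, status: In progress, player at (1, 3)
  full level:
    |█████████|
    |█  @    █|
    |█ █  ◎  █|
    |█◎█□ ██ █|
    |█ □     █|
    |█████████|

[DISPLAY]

      ┃█ █  ◎  █               ┃                 
      ┃█◎█□ ██ █               ┃                 
      ┃█ □     █               ┃                 
      ┃█████████               ┃                 
      ┃Moves: 0  0/2           ┃                 
      ┃                        ┃                 
      ┃                        ┃ ┏━━━━━━━━━━━━━━━
      ┃                        ┃ ┃ FormWidget    
      ┃                        ┃ ┠─────┏━━━━━━━━━
      ┃                        ┃ ┃> Pla┃ DialogMo
      ┃                        ┃ ┃  Pub┠─────────
      ┃                        ┃ ┃  Sta┃Each comp
      ┗━━━━━━━━━━━━━━━━━━━━━━━━┛ ┃  Lan┃This modu
                                 ┃  Not┃The frame
                                 ┃  Pho┃         
                                 ┃  Add┃Th┌──────
                                 ┃  Act┃Th│      
                                 ┃     ┃Er│   Con
                                 ┃     ┃Th│ [Yes]
                                 ┗━━━━━┃  └──────
                                       ┃         
                                       ┃Data proc


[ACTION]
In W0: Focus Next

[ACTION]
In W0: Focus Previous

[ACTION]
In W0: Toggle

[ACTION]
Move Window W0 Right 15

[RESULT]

      ┃█ █  ◎  █               ┃                 
      ┃█◎█□ ██ █               ┃                 
      ┃█ □     █               ┃                 
      ┃█████████               ┃                 
      ┃Moves: 0  0/2           ┃                 
      ┃                        ┃                 
      ┃                        ┃                ┏
      ┃                        ┃                ┃
      ┃                        ┃       ┏━━━━━━━━━
      ┃                        ┃       ┃ DialogMo
      ┃                        ┃       ┠─────────
      ┃                        ┃       ┃Each comp
      ┗━━━━━━━━━━━━━━━━━━━━━━━━┛       ┃This modu
                                       ┃The frame
                                       ┃         
                                       ┃Th┌──────
                                       ┃Th│      
                                       ┃Er│   Con
                                       ┃Th│ [Yes]
                                       ┃  └──────
                                       ┃         
                                       ┃Data proc


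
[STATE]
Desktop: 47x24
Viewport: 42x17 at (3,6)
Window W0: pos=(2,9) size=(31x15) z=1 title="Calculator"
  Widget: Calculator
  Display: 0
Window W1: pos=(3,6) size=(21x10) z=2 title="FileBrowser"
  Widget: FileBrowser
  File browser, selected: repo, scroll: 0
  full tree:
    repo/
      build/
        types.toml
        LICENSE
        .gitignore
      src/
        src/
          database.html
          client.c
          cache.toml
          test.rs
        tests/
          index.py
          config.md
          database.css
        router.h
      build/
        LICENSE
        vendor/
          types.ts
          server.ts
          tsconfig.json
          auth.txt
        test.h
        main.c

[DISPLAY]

┏━━━━━━━━━━━━━━━━━━━┓                     
┃ FileBrowser       ┃                     
┠───────────────────┨                     
┃> [-] repo/        ┃━━━━━━━━┓            
┃    [+] build/     ┃        ┃            
┃    [+] src/       ┃────────┨            
┃    [+] build/     ┃       0┃            
┃                   ┃        ┃            
┃                   ┃        ┃            
┗━━━━━━━━━━━━━━━━━━━┛        ┃            
│ 4 │ 5 │ 6 │ × │            ┃            
├───┼───┼───┼───┤            ┃            
│ 1 │ 2 │ 3 │ - │            ┃            
├───┼───┼───┼───┤            ┃            
│ 0 │ . │ = │ + │            ┃            
├───┼───┼───┼───┤            ┃            
│ C │ MC│ MR│ M+│            ┃            


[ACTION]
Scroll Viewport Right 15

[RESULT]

━━━━━━━━━━━━━━━━━━┓                       
FileBrowser       ┃                       
──────────────────┨                       
 [-] repo/        ┃━━━━━━━━┓              
   [+] build/     ┃        ┃              
   [+] src/       ┃────────┨              
   [+] build/     ┃       0┃              
                  ┃        ┃              
                  ┃        ┃              
━━━━━━━━━━━━━━━━━━┛        ┃              
4 │ 5 │ 6 │ × │            ┃              
──┼───┼───┼───┤            ┃              
1 │ 2 │ 3 │ - │            ┃              
──┼───┼───┼───┤            ┃              
0 │ . │ = │ + │            ┃              
──┼───┼───┼───┤            ┃              
C │ MC│ MR│ M+│            ┃              


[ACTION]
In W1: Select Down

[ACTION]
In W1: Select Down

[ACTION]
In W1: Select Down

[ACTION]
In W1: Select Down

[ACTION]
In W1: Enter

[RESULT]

━━━━━━━━━━━━━━━━━━┓                       
FileBrowser       ┃                       
──────────────────┨                       
 [-] repo/        ┃━━━━━━━━┓              
   [-] build/     ┃        ┃              
     types.toml   ┃────────┨              
   > LICENSE      ┃       0┃              
     .gitignore   ┃        ┃              
   [+] src/       ┃        ┃              
━━━━━━━━━━━━━━━━━━┛        ┃              
4 │ 5 │ 6 │ × │            ┃              
──┼───┼───┼───┤            ┃              
1 │ 2 │ 3 │ - │            ┃              
──┼───┼───┼───┤            ┃              
0 │ . │ = │ + │            ┃              
──┼───┼───┼───┤            ┃              
C │ MC│ MR│ M+│            ┃              


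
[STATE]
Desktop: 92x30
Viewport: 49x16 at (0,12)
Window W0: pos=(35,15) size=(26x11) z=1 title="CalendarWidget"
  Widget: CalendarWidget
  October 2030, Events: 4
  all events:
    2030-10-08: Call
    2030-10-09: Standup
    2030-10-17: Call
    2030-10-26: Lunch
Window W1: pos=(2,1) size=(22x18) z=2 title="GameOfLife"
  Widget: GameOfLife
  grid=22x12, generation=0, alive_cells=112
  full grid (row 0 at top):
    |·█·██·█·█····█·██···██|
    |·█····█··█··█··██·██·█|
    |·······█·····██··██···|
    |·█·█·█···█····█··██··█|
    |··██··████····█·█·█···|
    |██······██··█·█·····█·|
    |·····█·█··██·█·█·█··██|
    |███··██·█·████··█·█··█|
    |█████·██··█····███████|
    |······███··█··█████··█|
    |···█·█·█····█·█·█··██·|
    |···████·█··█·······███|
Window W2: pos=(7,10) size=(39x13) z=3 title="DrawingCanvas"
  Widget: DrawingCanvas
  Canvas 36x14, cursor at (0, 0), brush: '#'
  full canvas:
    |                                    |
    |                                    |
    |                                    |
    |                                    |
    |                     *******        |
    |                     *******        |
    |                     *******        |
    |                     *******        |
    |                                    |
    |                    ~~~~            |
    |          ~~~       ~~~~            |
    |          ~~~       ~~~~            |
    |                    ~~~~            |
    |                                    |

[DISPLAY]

  ┃██··┠─────────────────────────────────────┨   
  ┃████┃+                                    ┃   
  ┃····┃                                     ┃   
  ┃··█·┃                                     ┃━━━
  ┃··██┃                                     ┃idg
  ┃    ┃                     *******         ┃───
  ┗━━━━┃                     *******         ┃ber
       ┃                     *******         ┃h F
       ┃                     *******         ┃3  
       ┃                                     ┃ 10
       ┗━━━━━━━━━━━━━━━━━━━━━━━━━━━━━━━━━━━━━┛7* 
                                   ┃21 22 23 24 2
                                   ┃28 29 30 31  
                                   ┗━━━━━━━━━━━━━
                                                 
                                                 


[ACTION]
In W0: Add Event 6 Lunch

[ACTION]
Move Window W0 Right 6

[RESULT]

  ┃██··┠─────────────────────────────────────┨   
  ┃████┃+                                    ┃   
  ┃····┃                                     ┃   
  ┃··█·┃                                     ┃━━━
  ┃··██┃                                     ┃end
  ┃    ┃                     *******         ┃───
  ┗━━━━┃                     *******         ┃  O
       ┃                     *******         ┃u W
       ┃                     *******         ┃1  
       ┃                                     ┃8* 
       ┗━━━━━━━━━━━━━━━━━━━━━━━━━━━━━━━━━━━━━┛5 1
                                         ┃21 22 2
                                         ┃28 29 3
                                         ┗━━━━━━━
                                                 
                                                 


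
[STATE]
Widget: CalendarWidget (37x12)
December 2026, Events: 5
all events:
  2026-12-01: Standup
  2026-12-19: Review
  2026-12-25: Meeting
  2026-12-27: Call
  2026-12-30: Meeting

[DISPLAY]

            December 2026            
Mo Tu We Th Fr Sa Su                 
    1*  2  3  4  5  6                
 7  8  9 10 11 12 13                 
14 15 16 17 18 19* 20                
21 22 23 24 25* 26 27*               
28 29 30* 31                         
                                     
                                     
                                     
                                     
                                     


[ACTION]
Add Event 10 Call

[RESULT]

            December 2026            
Mo Tu We Th Fr Sa Su                 
    1*  2  3  4  5  6                
 7  8  9 10* 11 12 13                
14 15 16 17 18 19* 20                
21 22 23 24 25* 26 27*               
28 29 30* 31                         
                                     
                                     
                                     
                                     
                                     


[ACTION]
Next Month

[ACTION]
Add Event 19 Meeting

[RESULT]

             January 2027            
Mo Tu We Th Fr Sa Su                 
             1  2  3                 
 4  5  6  7  8  9 10                 
11 12 13 14 15 16 17                 
18 19* 20 21 22 23 24                
25 26 27 28 29 30 31                 
                                     
                                     
                                     
                                     
                                     


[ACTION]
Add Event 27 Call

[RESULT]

             January 2027            
Mo Tu We Th Fr Sa Su                 
             1  2  3                 
 4  5  6  7  8  9 10                 
11 12 13 14 15 16 17                 
18 19* 20 21 22 23 24                
25 26 27* 28 29 30 31                
                                     
                                     
                                     
                                     
                                     


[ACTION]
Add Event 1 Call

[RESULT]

             January 2027            
Mo Tu We Th Fr Sa Su                 
             1*  2  3                
 4  5  6  7  8  9 10                 
11 12 13 14 15 16 17                 
18 19* 20 21 22 23 24                
25 26 27* 28 29 30 31                
                                     
                                     
                                     
                                     
                                     


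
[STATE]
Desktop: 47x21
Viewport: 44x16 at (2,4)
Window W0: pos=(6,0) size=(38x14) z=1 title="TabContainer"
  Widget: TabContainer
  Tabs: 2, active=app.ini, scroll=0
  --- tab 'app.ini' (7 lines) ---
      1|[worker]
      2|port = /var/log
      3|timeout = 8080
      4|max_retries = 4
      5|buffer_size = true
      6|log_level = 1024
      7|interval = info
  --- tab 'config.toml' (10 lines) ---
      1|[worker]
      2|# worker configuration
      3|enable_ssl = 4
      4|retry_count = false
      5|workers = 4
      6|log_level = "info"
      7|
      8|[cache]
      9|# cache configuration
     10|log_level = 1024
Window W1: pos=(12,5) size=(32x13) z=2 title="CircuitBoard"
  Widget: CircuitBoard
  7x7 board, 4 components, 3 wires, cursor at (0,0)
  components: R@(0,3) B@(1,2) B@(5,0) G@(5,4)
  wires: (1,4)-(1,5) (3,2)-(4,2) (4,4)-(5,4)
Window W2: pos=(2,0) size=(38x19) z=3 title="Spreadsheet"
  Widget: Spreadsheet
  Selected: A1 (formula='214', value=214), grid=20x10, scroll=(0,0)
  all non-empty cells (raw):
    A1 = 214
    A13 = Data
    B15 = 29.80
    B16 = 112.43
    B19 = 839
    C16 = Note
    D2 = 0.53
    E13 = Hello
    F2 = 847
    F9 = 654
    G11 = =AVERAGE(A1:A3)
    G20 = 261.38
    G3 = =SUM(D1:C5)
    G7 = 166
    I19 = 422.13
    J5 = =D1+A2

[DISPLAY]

┃       A       B       C       D    ┃───┃  
┃------------------------------------┃━━━┓  
┃  1    [214]       0       0       0┃   ┃  
┃  2        0       0       0    0.53┃───┨  
┃  3        0       0       0       0┃   ┃  
┃  4        0       0       0       0┃   ┃  
┃  5        0       0       0       0┃   ┃  
┃  6        0       0       0       0┃   ┃  
┃  7        0       0       0       0┃   ┃  
┃  8        0       0       0       0┃   ┃  
┃  9        0       0       0       0┃   ┃  
┃ 10        0       0       0       0┃   ┃  
┃ 11        0       0       0       0┃   ┃  
┃ 12        0       0       0       0┃━━━┛  
┗━━━━━━━━━━━━━━━━━━━━━━━━━━━━━━━━━━━━┛      
                                            


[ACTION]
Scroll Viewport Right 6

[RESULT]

       A       B       C       D    ┃───┃   
------------------------------------┃━━━┓   
  1    [214]       0       0       0┃   ┃   
  2        0       0       0    0.53┃───┨   
  3        0       0       0       0┃   ┃   
  4        0       0       0       0┃   ┃   
  5        0       0       0       0┃   ┃   
  6        0       0       0       0┃   ┃   
  7        0       0       0       0┃   ┃   
  8        0       0       0       0┃   ┃   
  9        0       0       0       0┃   ┃   
 10        0       0       0       0┃   ┃   
 11        0       0       0       0┃   ┃   
 12        0       0       0       0┃━━━┛   
━━━━━━━━━━━━━━━━━━━━━━━━━━━━━━━━━━━━┛       
                                            


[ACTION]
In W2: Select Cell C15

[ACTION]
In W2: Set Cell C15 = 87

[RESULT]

       A       B       C       D    ┃───┃   
------------------------------------┃━━━┓   
  1      214       0       0       0┃   ┃   
  2        0       0       0    0.53┃───┨   
  3        0       0       0       0┃   ┃   
  4        0       0       0       0┃   ┃   
  5        0       0       0       0┃   ┃   
  6        0       0       0       0┃   ┃   
  7        0       0       0       0┃   ┃   
  8        0       0       0       0┃   ┃   
  9        0       0       0       0┃   ┃   
 10        0       0       0       0┃   ┃   
 11        0       0       0       0┃   ┃   
 12        0       0       0       0┃━━━┛   
━━━━━━━━━━━━━━━━━━━━━━━━━━━━━━━━━━━━┛       
                                            
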